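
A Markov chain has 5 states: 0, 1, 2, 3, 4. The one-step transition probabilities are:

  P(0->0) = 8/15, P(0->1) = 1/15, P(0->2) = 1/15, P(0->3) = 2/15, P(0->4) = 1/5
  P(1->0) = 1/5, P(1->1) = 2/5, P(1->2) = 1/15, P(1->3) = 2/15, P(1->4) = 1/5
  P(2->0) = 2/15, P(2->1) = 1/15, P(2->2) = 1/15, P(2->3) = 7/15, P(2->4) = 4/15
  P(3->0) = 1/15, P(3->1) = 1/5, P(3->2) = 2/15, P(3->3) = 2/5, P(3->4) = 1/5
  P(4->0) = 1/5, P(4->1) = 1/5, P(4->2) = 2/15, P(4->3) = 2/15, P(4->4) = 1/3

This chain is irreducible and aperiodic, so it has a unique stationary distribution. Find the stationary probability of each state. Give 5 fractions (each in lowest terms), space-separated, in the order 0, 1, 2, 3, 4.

Answer: 5069/20690 3991/20690 202/2069 468/2069 493/2069

Derivation:
The stationary distribution satisfies pi = pi * P, i.e.:
  pi_0 = 8/15*pi_0 + 1/5*pi_1 + 2/15*pi_2 + 1/15*pi_3 + 1/5*pi_4
  pi_1 = 1/15*pi_0 + 2/5*pi_1 + 1/15*pi_2 + 1/5*pi_3 + 1/5*pi_4
  pi_2 = 1/15*pi_0 + 1/15*pi_1 + 1/15*pi_2 + 2/15*pi_3 + 2/15*pi_4
  pi_3 = 2/15*pi_0 + 2/15*pi_1 + 7/15*pi_2 + 2/5*pi_3 + 2/15*pi_4
  pi_4 = 1/5*pi_0 + 1/5*pi_1 + 4/15*pi_2 + 1/5*pi_3 + 1/3*pi_4
with normalization: pi_0 + pi_1 + pi_2 + pi_3 + pi_4 = 1.

Using the first 4 balance equations plus normalization, the linear system A*pi = b is:
  [-7/15, 1/5, 2/15, 1/15, 1/5] . pi = 0
  [1/15, -3/5, 1/15, 1/5, 1/5] . pi = 0
  [1/15, 1/15, -14/15, 2/15, 2/15] . pi = 0
  [2/15, 2/15, 7/15, -3/5, 2/15] . pi = 0
  [1, 1, 1, 1, 1] . pi = 1

Solving yields:
  pi_0 = 5069/20690
  pi_1 = 3991/20690
  pi_2 = 202/2069
  pi_3 = 468/2069
  pi_4 = 493/2069

Verification (pi * P):
  5069/20690*8/15 + 3991/20690*1/5 + 202/2069*2/15 + 468/2069*1/15 + 493/2069*1/5 = 5069/20690 = pi_0  (ok)
  5069/20690*1/15 + 3991/20690*2/5 + 202/2069*1/15 + 468/2069*1/5 + 493/2069*1/5 = 3991/20690 = pi_1  (ok)
  5069/20690*1/15 + 3991/20690*1/15 + 202/2069*1/15 + 468/2069*2/15 + 493/2069*2/15 = 202/2069 = pi_2  (ok)
  5069/20690*2/15 + 3991/20690*2/15 + 202/2069*7/15 + 468/2069*2/5 + 493/2069*2/15 = 468/2069 = pi_3  (ok)
  5069/20690*1/5 + 3991/20690*1/5 + 202/2069*4/15 + 468/2069*1/5 + 493/2069*1/3 = 493/2069 = pi_4  (ok)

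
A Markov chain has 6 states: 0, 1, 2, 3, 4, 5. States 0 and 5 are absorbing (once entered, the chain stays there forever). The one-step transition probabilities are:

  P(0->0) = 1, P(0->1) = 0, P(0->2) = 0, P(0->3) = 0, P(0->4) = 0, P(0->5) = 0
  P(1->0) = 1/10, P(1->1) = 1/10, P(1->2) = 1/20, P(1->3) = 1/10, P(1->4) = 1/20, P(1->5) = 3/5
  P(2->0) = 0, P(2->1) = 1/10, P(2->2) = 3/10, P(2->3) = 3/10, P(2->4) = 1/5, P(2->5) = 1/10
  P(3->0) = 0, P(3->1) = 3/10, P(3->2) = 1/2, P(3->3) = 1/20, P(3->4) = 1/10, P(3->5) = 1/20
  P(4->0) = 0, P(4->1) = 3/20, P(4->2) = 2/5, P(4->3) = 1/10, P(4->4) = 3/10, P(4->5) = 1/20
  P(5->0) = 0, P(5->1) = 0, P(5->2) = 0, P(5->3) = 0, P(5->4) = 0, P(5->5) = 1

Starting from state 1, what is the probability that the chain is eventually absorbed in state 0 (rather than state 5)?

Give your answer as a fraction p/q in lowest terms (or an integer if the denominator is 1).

Let a_i = P(absorbed in 0 | start in state i).
Boundary conditions: a_0 = 1, a_5 = 0.
For each transient state i, a_i = sum_j P(i->j) * a_j:
  a_1 = 1/10*a_0 + 1/10*a_1 + 1/20*a_2 + 1/10*a_3 + 1/20*a_4 + 3/5*a_5
  a_2 = 0*a_0 + 1/10*a_1 + 3/10*a_2 + 3/10*a_3 + 1/5*a_4 + 1/10*a_5
  a_3 = 0*a_0 + 3/10*a_1 + 1/2*a_2 + 1/20*a_3 + 1/10*a_4 + 1/20*a_5
  a_4 = 0*a_0 + 3/20*a_1 + 2/5*a_2 + 1/10*a_3 + 3/10*a_4 + 1/20*a_5

Substituting a_0 = 1 and a_5 = 0, rearrange to (I - Q) a = r where r[i] = P(i -> 0):
  [9/10, -1/20, -1/10, -1/20] . (a_1, a_2, a_3, a_4) = 1/10
  [-1/10, 7/10, -3/10, -1/5] . (a_1, a_2, a_3, a_4) = 0
  [-3/10, -1/2, 19/20, -1/10] . (a_1, a_2, a_3, a_4) = 0
  [-3/20, -2/5, -1/10, 7/10] . (a_1, a_2, a_3, a_4) = 0

Solving yields:
  a_1 = 2044/15517
  a_2 = 1340/15517
  a_3 = 1500/15517
  a_4 = 1418/15517

Starting state is 1, so the absorption probability is a_1 = 2044/15517.

Answer: 2044/15517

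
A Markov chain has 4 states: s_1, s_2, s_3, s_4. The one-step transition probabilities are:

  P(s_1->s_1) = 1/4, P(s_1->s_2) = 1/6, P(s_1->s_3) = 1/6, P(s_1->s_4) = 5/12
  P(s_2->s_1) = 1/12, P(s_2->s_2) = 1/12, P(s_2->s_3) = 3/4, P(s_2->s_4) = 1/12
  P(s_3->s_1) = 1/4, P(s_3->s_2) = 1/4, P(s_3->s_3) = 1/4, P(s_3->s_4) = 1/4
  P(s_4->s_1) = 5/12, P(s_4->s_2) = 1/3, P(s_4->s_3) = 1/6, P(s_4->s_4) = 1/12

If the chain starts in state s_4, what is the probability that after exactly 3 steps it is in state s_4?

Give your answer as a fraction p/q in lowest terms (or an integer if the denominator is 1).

Answer: 31/144

Derivation:
Computing P^3 by repeated multiplication:
P^1 =
  s_1: [1/4, 1/6, 1/6, 5/12]
  s_2: [1/12, 1/12, 3/4, 1/12]
  s_3: [1/4, 1/4, 1/4, 1/4]
  s_4: [5/12, 1/3, 1/6, 1/12]
P^2 =
  s_1: [7/24, 17/72, 5/18, 7/36]
  s_2: [1/4, 17/72, 5/18, 17/72]
  s_3: [1/4, 5/24, 1/3, 5/24]
  s_4: [5/24, 1/6, 3/8, 1/4]
P^3 =
  s_1: [35/144, 175/864, 283/864, 49/216]
  s_2: [1/4, 181/864, 283/864, 23/108]
  s_3: [1/4, 61/288, 91/288, 2/9]
  s_4: [19/72, 65/288, 85/288, 31/144]

(P^3)[s_4 -> s_4] = 31/144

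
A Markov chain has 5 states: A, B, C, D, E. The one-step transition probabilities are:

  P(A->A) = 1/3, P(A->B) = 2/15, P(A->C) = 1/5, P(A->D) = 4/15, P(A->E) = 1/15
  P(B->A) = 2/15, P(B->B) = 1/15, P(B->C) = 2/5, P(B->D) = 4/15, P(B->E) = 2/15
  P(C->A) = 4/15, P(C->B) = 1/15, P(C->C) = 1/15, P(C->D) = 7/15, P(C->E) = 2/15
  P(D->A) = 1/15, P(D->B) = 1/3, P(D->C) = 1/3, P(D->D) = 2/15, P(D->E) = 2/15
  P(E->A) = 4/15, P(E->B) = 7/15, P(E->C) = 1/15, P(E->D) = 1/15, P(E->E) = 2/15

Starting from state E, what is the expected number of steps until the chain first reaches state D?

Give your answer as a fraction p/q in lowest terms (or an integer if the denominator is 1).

Let h_i = expected steps to first reach D from state i.
Boundary: h_D = 0.
First-step equations for the other states:
  h_A = 1 + 1/3*h_A + 2/15*h_B + 1/5*h_C + 4/15*h_D + 1/15*h_E
  h_B = 1 + 2/15*h_A + 1/15*h_B + 2/5*h_C + 4/15*h_D + 2/15*h_E
  h_C = 1 + 4/15*h_A + 1/15*h_B + 1/15*h_C + 7/15*h_D + 2/15*h_E
  h_E = 1 + 4/15*h_A + 7/15*h_B + 1/15*h_C + 1/15*h_D + 2/15*h_E

Substituting h_D = 0 and rearranging gives the linear system (I - Q) h = 1:
  [2/3, -2/15, -1/5, -1/15] . (h_A, h_B, h_C, h_E) = 1
  [-2/15, 14/15, -2/5, -2/15] . (h_A, h_B, h_C, h_E) = 1
  [-4/15, -1/15, 14/15, -2/15] . (h_A, h_B, h_C, h_E) = 1
  [-4/15, -7/15, -1/15, 13/15] . (h_A, h_B, h_C, h_E) = 1

Solving yields:
  h_A = 7/2
  h_B = 31/9
  h_C = 44/15
  h_E = 194/45

Starting state is E, so the expected hitting time is h_E = 194/45.

Answer: 194/45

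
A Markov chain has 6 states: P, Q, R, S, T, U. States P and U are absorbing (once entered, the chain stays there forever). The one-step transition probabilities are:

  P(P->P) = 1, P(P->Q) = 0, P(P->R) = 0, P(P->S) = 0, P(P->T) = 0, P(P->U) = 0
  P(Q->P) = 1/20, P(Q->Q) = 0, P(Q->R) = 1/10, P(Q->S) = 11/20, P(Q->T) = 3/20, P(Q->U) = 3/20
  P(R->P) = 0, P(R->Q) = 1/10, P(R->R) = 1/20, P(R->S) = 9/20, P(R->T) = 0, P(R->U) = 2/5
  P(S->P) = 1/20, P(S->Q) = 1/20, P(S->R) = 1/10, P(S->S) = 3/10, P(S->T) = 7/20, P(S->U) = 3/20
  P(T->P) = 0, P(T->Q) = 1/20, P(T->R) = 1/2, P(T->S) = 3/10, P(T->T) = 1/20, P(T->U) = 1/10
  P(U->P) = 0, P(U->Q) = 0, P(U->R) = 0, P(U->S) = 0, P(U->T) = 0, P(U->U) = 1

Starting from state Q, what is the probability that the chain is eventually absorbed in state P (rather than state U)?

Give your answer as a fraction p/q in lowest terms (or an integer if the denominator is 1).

Answer: 8209/54238

Derivation:
Let a_i = P(absorbed in P | start in state i).
Boundary conditions: a_P = 1, a_U = 0.
For each transient state i, a_i = sum_j P(i->j) * a_j:
  a_Q = 1/20*a_P + 0*a_Q + 1/10*a_R + 11/20*a_S + 3/20*a_T + 3/20*a_U
  a_R = 0*a_P + 1/10*a_Q + 1/20*a_R + 9/20*a_S + 0*a_T + 2/5*a_U
  a_S = 1/20*a_P + 1/20*a_Q + 1/10*a_R + 3/10*a_S + 7/20*a_T + 3/20*a_U
  a_T = 0*a_P + 1/20*a_Q + 1/2*a_R + 3/10*a_S + 1/20*a_T + 1/10*a_U

Substituting a_P = 1 and a_U = 0, rearrange to (I - Q) a = r where r[i] = P(i -> P):
  [1, -1/10, -11/20, -3/20] . (a_Q, a_R, a_S, a_T) = 1/20
  [-1/10, 19/20, -9/20, 0] . (a_Q, a_R, a_S, a_T) = 0
  [-1/20, -1/10, 7/10, -7/20] . (a_Q, a_R, a_S, a_T) = 1/20
  [-1/20, -1/2, -3/10, 19/20] . (a_Q, a_R, a_S, a_T) = 0

Solving yields:
  a_Q = 8209/54238
  a_R = 4529/54238
  a_S = 7737/54238
  a_T = 5259/54238

Starting state is Q, so the absorption probability is a_Q = 8209/54238.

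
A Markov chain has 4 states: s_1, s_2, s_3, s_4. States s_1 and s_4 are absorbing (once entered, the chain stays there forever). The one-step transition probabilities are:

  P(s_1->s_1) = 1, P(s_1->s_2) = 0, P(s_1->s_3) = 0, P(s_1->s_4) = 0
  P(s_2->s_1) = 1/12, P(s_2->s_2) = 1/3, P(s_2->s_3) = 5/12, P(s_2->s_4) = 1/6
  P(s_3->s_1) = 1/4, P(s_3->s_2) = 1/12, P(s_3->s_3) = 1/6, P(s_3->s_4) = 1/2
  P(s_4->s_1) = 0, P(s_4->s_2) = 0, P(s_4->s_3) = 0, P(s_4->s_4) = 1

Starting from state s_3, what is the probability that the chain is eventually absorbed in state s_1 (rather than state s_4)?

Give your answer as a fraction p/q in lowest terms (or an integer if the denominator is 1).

Answer: 1/3

Derivation:
Let a_i = P(absorbed in s_1 | start in state i).
Boundary conditions: a_s_1 = 1, a_s_4 = 0.
For each transient state i, a_i = sum_j P(i->j) * a_j:
  a_s_2 = 1/12*a_s_1 + 1/3*a_s_2 + 5/12*a_s_3 + 1/6*a_s_4
  a_s_3 = 1/4*a_s_1 + 1/12*a_s_2 + 1/6*a_s_3 + 1/2*a_s_4

Substituting a_s_1 = 1 and a_s_4 = 0, rearrange to (I - Q) a = r where r[i] = P(i -> s_1):
  [2/3, -5/12] . (a_s_2, a_s_3) = 1/12
  [-1/12, 5/6] . (a_s_2, a_s_3) = 1/4

Solving yields:
  a_s_2 = 1/3
  a_s_3 = 1/3

Starting state is s_3, so the absorption probability is a_s_3 = 1/3.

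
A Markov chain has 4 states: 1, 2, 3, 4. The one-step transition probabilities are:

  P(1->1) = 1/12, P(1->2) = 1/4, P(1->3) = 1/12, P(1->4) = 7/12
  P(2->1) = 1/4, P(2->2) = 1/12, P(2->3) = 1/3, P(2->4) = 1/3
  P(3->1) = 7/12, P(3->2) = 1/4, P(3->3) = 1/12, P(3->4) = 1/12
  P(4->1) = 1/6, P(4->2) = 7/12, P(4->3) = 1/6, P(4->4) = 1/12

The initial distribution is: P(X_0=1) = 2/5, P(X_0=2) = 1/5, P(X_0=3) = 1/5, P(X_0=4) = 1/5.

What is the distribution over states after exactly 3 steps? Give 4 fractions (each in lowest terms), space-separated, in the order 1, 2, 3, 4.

Answer: 2153/8640 311/1080 59/320 401/1440

Derivation:
Propagating the distribution step by step (d_{t+1} = d_t * P):
d_0 = (1=2/5, 2=1/5, 3=1/5, 4=1/5)
  d_1[1] = 2/5*1/12 + 1/5*1/4 + 1/5*7/12 + 1/5*1/6 = 7/30
  d_1[2] = 2/5*1/4 + 1/5*1/12 + 1/5*1/4 + 1/5*7/12 = 17/60
  d_1[3] = 2/5*1/12 + 1/5*1/3 + 1/5*1/12 + 1/5*1/6 = 3/20
  d_1[4] = 2/5*7/12 + 1/5*1/3 + 1/5*1/12 + 1/5*1/12 = 1/3
d_1 = (1=7/30, 2=17/60, 3=3/20, 4=1/3)
  d_2[1] = 7/30*1/12 + 17/60*1/4 + 3/20*7/12 + 1/3*1/6 = 7/30
  d_2[2] = 7/30*1/4 + 17/60*1/12 + 3/20*1/4 + 1/3*7/12 = 113/360
  d_2[3] = 7/30*1/12 + 17/60*1/3 + 3/20*1/12 + 1/3*1/6 = 131/720
  d_2[4] = 7/30*7/12 + 17/60*1/3 + 3/20*1/12 + 1/3*1/12 = 13/48
d_2 = (1=7/30, 2=113/360, 3=131/720, 4=13/48)
  d_3[1] = 7/30*1/12 + 113/360*1/4 + 131/720*7/12 + 13/48*1/6 = 2153/8640
  d_3[2] = 7/30*1/4 + 113/360*1/12 + 131/720*1/4 + 13/48*7/12 = 311/1080
  d_3[3] = 7/30*1/12 + 113/360*1/3 + 131/720*1/12 + 13/48*1/6 = 59/320
  d_3[4] = 7/30*7/12 + 113/360*1/3 + 131/720*1/12 + 13/48*1/12 = 401/1440
d_3 = (1=2153/8640, 2=311/1080, 3=59/320, 4=401/1440)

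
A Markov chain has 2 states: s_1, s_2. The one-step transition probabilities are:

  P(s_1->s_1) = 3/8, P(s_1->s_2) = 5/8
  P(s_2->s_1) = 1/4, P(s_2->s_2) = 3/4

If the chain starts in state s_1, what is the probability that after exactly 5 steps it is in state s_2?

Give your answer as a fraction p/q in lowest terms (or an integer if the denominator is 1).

Answer: 23405/32768

Derivation:
Computing P^5 by repeated multiplication:
P^1 =
  s_1: [3/8, 5/8]
  s_2: [1/4, 3/4]
P^2 =
  s_1: [19/64, 45/64]
  s_2: [9/32, 23/32]
P^3 =
  s_1: [147/512, 365/512]
  s_2: [73/256, 183/256]
P^4 =
  s_1: [1171/4096, 2925/4096]
  s_2: [585/2048, 1463/2048]
P^5 =
  s_1: [9363/32768, 23405/32768]
  s_2: [4681/16384, 11703/16384]

(P^5)[s_1 -> s_2] = 23405/32768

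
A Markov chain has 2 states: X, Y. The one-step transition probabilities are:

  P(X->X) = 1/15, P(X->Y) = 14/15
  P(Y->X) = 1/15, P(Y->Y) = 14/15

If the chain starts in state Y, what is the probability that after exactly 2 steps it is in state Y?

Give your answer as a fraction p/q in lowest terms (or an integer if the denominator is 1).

Computing P^2 by repeated multiplication:
P^1 =
  X: [1/15, 14/15]
  Y: [1/15, 14/15]
P^2 =
  X: [1/15, 14/15]
  Y: [1/15, 14/15]

(P^2)[Y -> Y] = 14/15

Answer: 14/15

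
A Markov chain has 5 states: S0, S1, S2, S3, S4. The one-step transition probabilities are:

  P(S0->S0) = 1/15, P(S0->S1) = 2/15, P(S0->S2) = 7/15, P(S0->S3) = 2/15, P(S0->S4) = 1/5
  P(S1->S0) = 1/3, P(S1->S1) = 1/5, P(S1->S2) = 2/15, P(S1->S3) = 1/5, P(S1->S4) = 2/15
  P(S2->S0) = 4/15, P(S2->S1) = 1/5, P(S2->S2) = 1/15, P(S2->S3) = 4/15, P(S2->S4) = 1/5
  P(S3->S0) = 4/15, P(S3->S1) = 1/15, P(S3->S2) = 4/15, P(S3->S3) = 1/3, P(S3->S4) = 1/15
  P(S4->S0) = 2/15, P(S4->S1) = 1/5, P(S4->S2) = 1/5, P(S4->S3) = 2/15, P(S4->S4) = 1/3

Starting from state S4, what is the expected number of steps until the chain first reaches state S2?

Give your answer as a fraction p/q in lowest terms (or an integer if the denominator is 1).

Let h_i = expected steps to first reach S2 from state i.
Boundary: h_S2 = 0.
First-step equations for the other states:
  h_S0 = 1 + 1/15*h_S0 + 2/15*h_S1 + 7/15*h_S2 + 2/15*h_S3 + 1/5*h_S4
  h_S1 = 1 + 1/3*h_S0 + 1/5*h_S1 + 2/15*h_S2 + 1/5*h_S3 + 2/15*h_S4
  h_S3 = 1 + 4/15*h_S0 + 1/15*h_S1 + 4/15*h_S2 + 1/3*h_S3 + 1/15*h_S4
  h_S4 = 1 + 2/15*h_S0 + 1/5*h_S1 + 1/5*h_S2 + 2/15*h_S3 + 1/3*h_S4

Substituting h_S2 = 0 and rearranging gives the linear system (I - Q) h = 1:
  [14/15, -2/15, -2/15, -1/5] . (h_S0, h_S1, h_S3, h_S4) = 1
  [-1/3, 4/5, -1/5, -2/15] . (h_S0, h_S1, h_S3, h_S4) = 1
  [-4/15, -1/15, 2/3, -1/15] . (h_S0, h_S1, h_S3, h_S4) = 1
  [-2/15, -1/5, -2/15, 2/3] . (h_S0, h_S1, h_S3, h_S4) = 1

Solving yields:
  h_S0 = 33165/11002
  h_S1 = 22305/5501
  h_S3 = 38655/11002
  h_S4 = 22125/5501

Starting state is S4, so the expected hitting time is h_S4 = 22125/5501.

Answer: 22125/5501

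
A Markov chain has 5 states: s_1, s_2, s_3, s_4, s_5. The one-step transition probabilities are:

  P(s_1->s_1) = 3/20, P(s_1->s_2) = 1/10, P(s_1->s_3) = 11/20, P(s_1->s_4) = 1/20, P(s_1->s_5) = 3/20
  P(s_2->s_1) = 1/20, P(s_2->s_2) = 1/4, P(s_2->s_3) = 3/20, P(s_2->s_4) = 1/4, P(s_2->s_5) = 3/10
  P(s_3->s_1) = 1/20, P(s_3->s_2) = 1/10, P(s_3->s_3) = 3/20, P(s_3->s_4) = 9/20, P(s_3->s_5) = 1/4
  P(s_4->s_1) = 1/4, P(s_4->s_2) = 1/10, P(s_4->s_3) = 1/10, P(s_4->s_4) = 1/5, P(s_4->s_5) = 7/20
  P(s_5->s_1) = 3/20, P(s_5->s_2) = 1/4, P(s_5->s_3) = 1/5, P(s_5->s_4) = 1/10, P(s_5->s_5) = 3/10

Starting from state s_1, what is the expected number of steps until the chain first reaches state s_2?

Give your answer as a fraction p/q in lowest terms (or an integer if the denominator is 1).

Let h_i = expected steps to first reach s_2 from state i.
Boundary: h_s_2 = 0.
First-step equations for the other states:
  h_s_1 = 1 + 3/20*h_s_1 + 1/10*h_s_2 + 11/20*h_s_3 + 1/20*h_s_4 + 3/20*h_s_5
  h_s_3 = 1 + 1/20*h_s_1 + 1/10*h_s_2 + 3/20*h_s_3 + 9/20*h_s_4 + 1/4*h_s_5
  h_s_4 = 1 + 1/4*h_s_1 + 1/10*h_s_2 + 1/10*h_s_3 + 1/5*h_s_4 + 7/20*h_s_5
  h_s_5 = 1 + 3/20*h_s_1 + 1/4*h_s_2 + 1/5*h_s_3 + 1/10*h_s_4 + 3/10*h_s_5

Substituting h_s_2 = 0 and rearranging gives the linear system (I - Q) h = 1:
  [17/20, -11/20, -1/20, -3/20] . (h_s_1, h_s_3, h_s_4, h_s_5) = 1
  [-1/20, 17/20, -9/20, -1/4] . (h_s_1, h_s_3, h_s_4, h_s_5) = 1
  [-1/4, -1/10, 4/5, -7/20] . (h_s_1, h_s_3, h_s_4, h_s_5) = 1
  [-3/20, -1/5, -1/10, 7/10] . (h_s_1, h_s_3, h_s_4, h_s_5) = 1

Solving yields:
  h_s_1 = 1614/223
  h_s_3 = 1581/223
  h_s_4 = 1567/223
  h_s_5 = 1340/223

Starting state is s_1, so the expected hitting time is h_s_1 = 1614/223.

Answer: 1614/223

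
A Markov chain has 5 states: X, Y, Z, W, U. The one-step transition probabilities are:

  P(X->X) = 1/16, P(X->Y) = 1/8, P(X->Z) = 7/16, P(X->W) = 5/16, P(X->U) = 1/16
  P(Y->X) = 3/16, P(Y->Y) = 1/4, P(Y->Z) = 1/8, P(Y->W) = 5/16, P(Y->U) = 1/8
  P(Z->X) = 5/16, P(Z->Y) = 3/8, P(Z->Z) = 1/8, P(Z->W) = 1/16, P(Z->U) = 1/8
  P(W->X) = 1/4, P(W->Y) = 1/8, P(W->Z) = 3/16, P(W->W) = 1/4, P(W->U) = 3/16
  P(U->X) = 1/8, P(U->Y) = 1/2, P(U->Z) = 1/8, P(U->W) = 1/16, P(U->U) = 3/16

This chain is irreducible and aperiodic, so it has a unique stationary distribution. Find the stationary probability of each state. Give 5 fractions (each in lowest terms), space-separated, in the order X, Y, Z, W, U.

Answer: 7055/36507 3133/12169 2420/12169 7871/36507 4922/36507

Derivation:
The stationary distribution satisfies pi = pi * P, i.e.:
  pi_X = 1/16*pi_X + 3/16*pi_Y + 5/16*pi_Z + 1/4*pi_W + 1/8*pi_U
  pi_Y = 1/8*pi_X + 1/4*pi_Y + 3/8*pi_Z + 1/8*pi_W + 1/2*pi_U
  pi_Z = 7/16*pi_X + 1/8*pi_Y + 1/8*pi_Z + 3/16*pi_W + 1/8*pi_U
  pi_W = 5/16*pi_X + 5/16*pi_Y + 1/16*pi_Z + 1/4*pi_W + 1/16*pi_U
  pi_U = 1/16*pi_X + 1/8*pi_Y + 1/8*pi_Z + 3/16*pi_W + 3/16*pi_U
with normalization: pi_X + pi_Y + pi_Z + pi_W + pi_U = 1.

Using the first 4 balance equations plus normalization, the linear system A*pi = b is:
  [-15/16, 3/16, 5/16, 1/4, 1/8] . pi = 0
  [1/8, -3/4, 3/8, 1/8, 1/2] . pi = 0
  [7/16, 1/8, -7/8, 3/16, 1/8] . pi = 0
  [5/16, 5/16, 1/16, -3/4, 1/16] . pi = 0
  [1, 1, 1, 1, 1] . pi = 1

Solving yields:
  pi_X = 7055/36507
  pi_Y = 3133/12169
  pi_Z = 2420/12169
  pi_W = 7871/36507
  pi_U = 4922/36507

Verification (pi * P):
  7055/36507*1/16 + 3133/12169*3/16 + 2420/12169*5/16 + 7871/36507*1/4 + 4922/36507*1/8 = 7055/36507 = pi_X  (ok)
  7055/36507*1/8 + 3133/12169*1/4 + 2420/12169*3/8 + 7871/36507*1/8 + 4922/36507*1/2 = 3133/12169 = pi_Y  (ok)
  7055/36507*7/16 + 3133/12169*1/8 + 2420/12169*1/8 + 7871/36507*3/16 + 4922/36507*1/8 = 2420/12169 = pi_Z  (ok)
  7055/36507*5/16 + 3133/12169*5/16 + 2420/12169*1/16 + 7871/36507*1/4 + 4922/36507*1/16 = 7871/36507 = pi_W  (ok)
  7055/36507*1/16 + 3133/12169*1/8 + 2420/12169*1/8 + 7871/36507*3/16 + 4922/36507*3/16 = 4922/36507 = pi_U  (ok)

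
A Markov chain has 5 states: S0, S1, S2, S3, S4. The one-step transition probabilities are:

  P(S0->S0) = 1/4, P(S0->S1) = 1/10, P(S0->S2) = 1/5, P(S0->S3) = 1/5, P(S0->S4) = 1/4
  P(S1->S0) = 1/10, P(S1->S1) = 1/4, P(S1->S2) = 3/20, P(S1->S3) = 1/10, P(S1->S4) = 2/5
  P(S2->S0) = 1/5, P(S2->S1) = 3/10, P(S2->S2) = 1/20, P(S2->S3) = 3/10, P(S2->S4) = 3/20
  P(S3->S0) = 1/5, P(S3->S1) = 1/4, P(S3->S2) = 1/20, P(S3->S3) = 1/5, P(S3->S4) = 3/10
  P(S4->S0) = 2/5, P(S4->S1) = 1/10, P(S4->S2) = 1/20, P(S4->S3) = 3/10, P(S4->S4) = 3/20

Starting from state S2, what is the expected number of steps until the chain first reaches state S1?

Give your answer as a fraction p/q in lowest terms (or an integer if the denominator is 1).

Let h_i = expected steps to first reach S1 from state i.
Boundary: h_S1 = 0.
First-step equations for the other states:
  h_S0 = 1 + 1/4*h_S0 + 1/10*h_S1 + 1/5*h_S2 + 1/5*h_S3 + 1/4*h_S4
  h_S2 = 1 + 1/5*h_S0 + 3/10*h_S1 + 1/20*h_S2 + 3/10*h_S3 + 3/20*h_S4
  h_S3 = 1 + 1/5*h_S0 + 1/4*h_S1 + 1/20*h_S2 + 1/5*h_S3 + 3/10*h_S4
  h_S4 = 1 + 2/5*h_S0 + 1/10*h_S1 + 1/20*h_S2 + 3/10*h_S3 + 3/20*h_S4

Substituting h_S1 = 0 and rearranging gives the linear system (I - Q) h = 1:
  [3/4, -1/5, -1/5, -1/4] . (h_S0, h_S2, h_S3, h_S4) = 1
  [-1/5, 19/20, -3/10, -3/20] . (h_S0, h_S2, h_S3, h_S4) = 1
  [-1/5, -1/20, 4/5, -3/10] . (h_S0, h_S2, h_S3, h_S4) = 1
  [-2/5, -1/20, -3/10, 17/20] . (h_S0, h_S2, h_S3, h_S4) = 1

Solving yields:
  h_S0 = 1400/221
  h_S2 = 1140/221
  h_S3 = 1230/221
  h_S4 = 1420/221

Starting state is S2, so the expected hitting time is h_S2 = 1140/221.

Answer: 1140/221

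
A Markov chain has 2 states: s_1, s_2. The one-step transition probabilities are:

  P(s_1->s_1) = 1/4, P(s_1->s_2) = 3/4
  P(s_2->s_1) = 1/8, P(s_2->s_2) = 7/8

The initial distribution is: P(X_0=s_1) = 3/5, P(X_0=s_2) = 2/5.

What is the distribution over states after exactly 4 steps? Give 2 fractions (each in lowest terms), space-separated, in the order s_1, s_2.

Propagating the distribution step by step (d_{t+1} = d_t * P):
d_0 = (s_1=3/5, s_2=2/5)
  d_1[s_1] = 3/5*1/4 + 2/5*1/8 = 1/5
  d_1[s_2] = 3/5*3/4 + 2/5*7/8 = 4/5
d_1 = (s_1=1/5, s_2=4/5)
  d_2[s_1] = 1/5*1/4 + 4/5*1/8 = 3/20
  d_2[s_2] = 1/5*3/4 + 4/5*7/8 = 17/20
d_2 = (s_1=3/20, s_2=17/20)
  d_3[s_1] = 3/20*1/4 + 17/20*1/8 = 23/160
  d_3[s_2] = 3/20*3/4 + 17/20*7/8 = 137/160
d_3 = (s_1=23/160, s_2=137/160)
  d_4[s_1] = 23/160*1/4 + 137/160*1/8 = 183/1280
  d_4[s_2] = 23/160*3/4 + 137/160*7/8 = 1097/1280
d_4 = (s_1=183/1280, s_2=1097/1280)

Answer: 183/1280 1097/1280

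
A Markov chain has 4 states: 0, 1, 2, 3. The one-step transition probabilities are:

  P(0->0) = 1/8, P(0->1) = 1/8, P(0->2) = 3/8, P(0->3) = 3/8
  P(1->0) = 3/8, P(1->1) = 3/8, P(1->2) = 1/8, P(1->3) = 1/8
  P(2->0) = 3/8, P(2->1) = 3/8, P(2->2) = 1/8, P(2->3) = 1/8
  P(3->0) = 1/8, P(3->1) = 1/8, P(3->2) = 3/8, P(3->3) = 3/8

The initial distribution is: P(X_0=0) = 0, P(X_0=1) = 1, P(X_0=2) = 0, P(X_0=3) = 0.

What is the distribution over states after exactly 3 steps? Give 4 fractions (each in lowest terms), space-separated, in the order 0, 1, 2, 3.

Propagating the distribution step by step (d_{t+1} = d_t * P):
d_0 = (0=0, 1=1, 2=0, 3=0)
  d_1[0] = 0*1/8 + 1*3/8 + 0*3/8 + 0*1/8 = 3/8
  d_1[1] = 0*1/8 + 1*3/8 + 0*3/8 + 0*1/8 = 3/8
  d_1[2] = 0*3/8 + 1*1/8 + 0*1/8 + 0*3/8 = 1/8
  d_1[3] = 0*3/8 + 1*1/8 + 0*1/8 + 0*3/8 = 1/8
d_1 = (0=3/8, 1=3/8, 2=1/8, 3=1/8)
  d_2[0] = 3/8*1/8 + 3/8*3/8 + 1/8*3/8 + 1/8*1/8 = 1/4
  d_2[1] = 3/8*1/8 + 3/8*3/8 + 1/8*3/8 + 1/8*1/8 = 1/4
  d_2[2] = 3/8*3/8 + 3/8*1/8 + 1/8*1/8 + 1/8*3/8 = 1/4
  d_2[3] = 3/8*3/8 + 3/8*1/8 + 1/8*1/8 + 1/8*3/8 = 1/4
d_2 = (0=1/4, 1=1/4, 2=1/4, 3=1/4)
  d_3[0] = 1/4*1/8 + 1/4*3/8 + 1/4*3/8 + 1/4*1/8 = 1/4
  d_3[1] = 1/4*1/8 + 1/4*3/8 + 1/4*3/8 + 1/4*1/8 = 1/4
  d_3[2] = 1/4*3/8 + 1/4*1/8 + 1/4*1/8 + 1/4*3/8 = 1/4
  d_3[3] = 1/4*3/8 + 1/4*1/8 + 1/4*1/8 + 1/4*3/8 = 1/4
d_3 = (0=1/4, 1=1/4, 2=1/4, 3=1/4)

Answer: 1/4 1/4 1/4 1/4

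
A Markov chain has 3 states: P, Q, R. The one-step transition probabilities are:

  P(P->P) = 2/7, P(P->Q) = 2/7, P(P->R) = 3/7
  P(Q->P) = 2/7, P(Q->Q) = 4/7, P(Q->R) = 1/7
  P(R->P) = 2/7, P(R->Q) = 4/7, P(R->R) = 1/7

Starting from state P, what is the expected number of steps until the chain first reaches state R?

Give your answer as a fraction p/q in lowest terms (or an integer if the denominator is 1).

Answer: 35/11

Derivation:
Let h_i = expected steps to first reach R from state i.
Boundary: h_R = 0.
First-step equations for the other states:
  h_P = 1 + 2/7*h_P + 2/7*h_Q + 3/7*h_R
  h_Q = 1 + 2/7*h_P + 4/7*h_Q + 1/7*h_R

Substituting h_R = 0 and rearranging gives the linear system (I - Q) h = 1:
  [5/7, -2/7] . (h_P, h_Q) = 1
  [-2/7, 3/7] . (h_P, h_Q) = 1

Solving yields:
  h_P = 35/11
  h_Q = 49/11

Starting state is P, so the expected hitting time is h_P = 35/11.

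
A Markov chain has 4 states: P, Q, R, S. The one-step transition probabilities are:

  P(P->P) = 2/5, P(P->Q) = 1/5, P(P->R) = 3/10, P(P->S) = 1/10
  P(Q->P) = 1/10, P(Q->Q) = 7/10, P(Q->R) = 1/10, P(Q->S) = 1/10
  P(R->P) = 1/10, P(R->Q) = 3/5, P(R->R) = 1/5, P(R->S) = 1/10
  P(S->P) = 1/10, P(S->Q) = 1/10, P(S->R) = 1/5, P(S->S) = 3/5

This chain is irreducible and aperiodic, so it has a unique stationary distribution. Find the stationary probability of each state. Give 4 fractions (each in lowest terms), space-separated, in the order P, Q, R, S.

The stationary distribution satisfies pi = pi * P, i.e.:
  pi_P = 2/5*pi_P + 1/10*pi_Q + 1/10*pi_R + 1/10*pi_S
  pi_Q = 1/5*pi_P + 7/10*pi_Q + 3/5*pi_R + 1/10*pi_S
  pi_R = 3/10*pi_P + 1/10*pi_Q + 1/5*pi_R + 1/5*pi_S
  pi_S = 1/10*pi_P + 1/10*pi_Q + 1/10*pi_R + 3/5*pi_S
with normalization: pi_P + pi_Q + pi_R + pi_S = 1.

Using the first 3 balance equations plus normalization, the linear system A*pi = b is:
  [-3/5, 1/10, 1/10, 1/10] . pi = 0
  [1/5, -3/10, 3/5, 1/10] . pi = 0
  [3/10, 1/10, -4/5, 1/5] . pi = 0
  [1, 1, 1, 1] . pi = 1

Solving yields:
  pi_P = 1/7
  pi_Q = 31/63
  pi_R = 52/315
  pi_S = 1/5

Verification (pi * P):
  1/7*2/5 + 31/63*1/10 + 52/315*1/10 + 1/5*1/10 = 1/7 = pi_P  (ok)
  1/7*1/5 + 31/63*7/10 + 52/315*3/5 + 1/5*1/10 = 31/63 = pi_Q  (ok)
  1/7*3/10 + 31/63*1/10 + 52/315*1/5 + 1/5*1/5 = 52/315 = pi_R  (ok)
  1/7*1/10 + 31/63*1/10 + 52/315*1/10 + 1/5*3/5 = 1/5 = pi_S  (ok)

Answer: 1/7 31/63 52/315 1/5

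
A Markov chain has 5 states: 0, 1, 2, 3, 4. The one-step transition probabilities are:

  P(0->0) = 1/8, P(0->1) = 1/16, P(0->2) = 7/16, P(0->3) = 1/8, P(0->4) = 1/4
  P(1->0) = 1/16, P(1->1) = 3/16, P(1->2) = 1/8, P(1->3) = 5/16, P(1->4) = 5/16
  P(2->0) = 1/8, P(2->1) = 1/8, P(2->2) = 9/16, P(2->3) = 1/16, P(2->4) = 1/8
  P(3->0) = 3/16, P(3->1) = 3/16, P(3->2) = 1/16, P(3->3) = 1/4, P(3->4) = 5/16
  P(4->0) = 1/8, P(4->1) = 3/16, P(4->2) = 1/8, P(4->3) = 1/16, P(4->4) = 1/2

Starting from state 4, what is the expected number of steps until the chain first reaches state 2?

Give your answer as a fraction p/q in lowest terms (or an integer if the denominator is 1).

Let h_i = expected steps to first reach 2 from state i.
Boundary: h_2 = 0.
First-step equations for the other states:
  h_0 = 1 + 1/8*h_0 + 1/16*h_1 + 7/16*h_2 + 1/8*h_3 + 1/4*h_4
  h_1 = 1 + 1/16*h_0 + 3/16*h_1 + 1/8*h_2 + 5/16*h_3 + 5/16*h_4
  h_3 = 1 + 3/16*h_0 + 3/16*h_1 + 1/16*h_2 + 1/4*h_3 + 5/16*h_4
  h_4 = 1 + 1/8*h_0 + 3/16*h_1 + 1/8*h_2 + 1/16*h_3 + 1/2*h_4

Substituting h_2 = 0 and rearranging gives the linear system (I - Q) h = 1:
  [7/8, -1/16, -1/8, -1/4] . (h_0, h_1, h_3, h_4) = 1
  [-1/16, 13/16, -5/16, -5/16] . (h_0, h_1, h_3, h_4) = 1
  [-3/16, -3/16, 3/4, -5/16] . (h_0, h_1, h_3, h_4) = 1
  [-1/8, -3/16, -1/16, 1/2] . (h_0, h_1, h_3, h_4) = 1

Solving yields:
  h_0 = 6032/1359
  h_1 = 1008/151
  h_3 = 9248/1359
  h_4 = 976/151

Starting state is 4, so the expected hitting time is h_4 = 976/151.

Answer: 976/151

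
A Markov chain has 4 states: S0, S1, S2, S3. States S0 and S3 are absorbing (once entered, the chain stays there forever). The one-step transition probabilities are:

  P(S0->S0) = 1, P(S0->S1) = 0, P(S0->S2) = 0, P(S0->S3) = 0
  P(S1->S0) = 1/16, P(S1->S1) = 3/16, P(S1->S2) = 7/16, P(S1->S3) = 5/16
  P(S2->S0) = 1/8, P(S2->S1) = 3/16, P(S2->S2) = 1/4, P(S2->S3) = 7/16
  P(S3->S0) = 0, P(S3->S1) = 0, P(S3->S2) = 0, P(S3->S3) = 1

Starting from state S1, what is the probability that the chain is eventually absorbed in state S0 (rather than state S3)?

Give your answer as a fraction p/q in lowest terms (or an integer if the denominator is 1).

Answer: 26/135

Derivation:
Let a_i = P(absorbed in S0 | start in state i).
Boundary conditions: a_S0 = 1, a_S3 = 0.
For each transient state i, a_i = sum_j P(i->j) * a_j:
  a_S1 = 1/16*a_S0 + 3/16*a_S1 + 7/16*a_S2 + 5/16*a_S3
  a_S2 = 1/8*a_S0 + 3/16*a_S1 + 1/4*a_S2 + 7/16*a_S3

Substituting a_S0 = 1 and a_S3 = 0, rearrange to (I - Q) a = r where r[i] = P(i -> S0):
  [13/16, -7/16] . (a_S1, a_S2) = 1/16
  [-3/16, 3/4] . (a_S1, a_S2) = 1/8

Solving yields:
  a_S1 = 26/135
  a_S2 = 29/135

Starting state is S1, so the absorption probability is a_S1 = 26/135.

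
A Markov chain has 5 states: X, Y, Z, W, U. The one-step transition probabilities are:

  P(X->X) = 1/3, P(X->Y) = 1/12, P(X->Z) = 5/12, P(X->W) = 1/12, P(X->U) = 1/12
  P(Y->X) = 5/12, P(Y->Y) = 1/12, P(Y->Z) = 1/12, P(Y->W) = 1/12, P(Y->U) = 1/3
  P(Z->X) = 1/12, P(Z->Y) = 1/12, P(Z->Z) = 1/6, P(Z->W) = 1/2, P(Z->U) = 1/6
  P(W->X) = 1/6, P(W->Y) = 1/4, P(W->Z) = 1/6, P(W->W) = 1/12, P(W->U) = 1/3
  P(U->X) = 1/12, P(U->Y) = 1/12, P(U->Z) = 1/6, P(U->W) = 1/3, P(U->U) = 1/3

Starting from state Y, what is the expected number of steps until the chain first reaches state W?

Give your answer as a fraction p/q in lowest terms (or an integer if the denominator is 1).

Answer: 3516/799

Derivation:
Let h_i = expected steps to first reach W from state i.
Boundary: h_W = 0.
First-step equations for the other states:
  h_X = 1 + 1/3*h_X + 1/12*h_Y + 5/12*h_Z + 1/12*h_W + 1/12*h_U
  h_Y = 1 + 5/12*h_X + 1/12*h_Y + 1/12*h_Z + 1/12*h_W + 1/3*h_U
  h_Z = 1 + 1/12*h_X + 1/12*h_Y + 1/6*h_Z + 1/2*h_W + 1/6*h_U
  h_U = 1 + 1/12*h_X + 1/12*h_Y + 1/6*h_Z + 1/3*h_W + 1/3*h_U

Substituting h_W = 0 and rearranging gives the linear system (I - Q) h = 1:
  [2/3, -1/12, -5/12, -1/12] . (h_X, h_Y, h_Z, h_U) = 1
  [-5/12, 11/12, -1/12, -1/3] . (h_X, h_Y, h_Z, h_U) = 1
  [-1/12, -1/12, 5/6, -1/6] . (h_X, h_Y, h_Z, h_U) = 1
  [-1/12, -1/12, -1/6, 2/3] . (h_X, h_Y, h_Z, h_U) = 1

Solving yields:
  h_X = 3312/799
  h_Y = 3516/799
  h_Z = 2160/799
  h_U = 2592/799

Starting state is Y, so the expected hitting time is h_Y = 3516/799.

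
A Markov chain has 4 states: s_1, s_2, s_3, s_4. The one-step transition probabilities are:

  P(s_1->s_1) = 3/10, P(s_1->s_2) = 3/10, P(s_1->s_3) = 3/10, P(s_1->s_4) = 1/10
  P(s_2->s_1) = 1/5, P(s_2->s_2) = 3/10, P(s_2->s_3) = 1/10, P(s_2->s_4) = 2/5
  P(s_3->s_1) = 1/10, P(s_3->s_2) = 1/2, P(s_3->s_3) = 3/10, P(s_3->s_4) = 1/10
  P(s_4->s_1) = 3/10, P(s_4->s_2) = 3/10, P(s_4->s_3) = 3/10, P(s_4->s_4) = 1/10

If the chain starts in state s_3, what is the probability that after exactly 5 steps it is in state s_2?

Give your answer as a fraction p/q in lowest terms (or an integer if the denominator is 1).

Computing P^5 by repeated multiplication:
P^1 =
  s_1: [3/10, 3/10, 3/10, 1/10]
  s_2: [1/5, 3/10, 1/10, 2/5]
  s_3: [1/10, 1/2, 3/10, 1/10]
  s_4: [3/10, 3/10, 3/10, 1/10]
P^2 =
  s_1: [21/100, 9/25, 6/25, 19/100]
  s_2: [1/4, 8/25, 6/25, 19/100]
  s_3: [19/100, 9/25, 1/5, 1/4]
  s_4: [21/100, 9/25, 6/25, 19/100]
P^3 =
  s_1: [27/125, 87/250, 57/250, 26/125]
  s_2: [11/50, 87/250, 59/250, 49/250]
  s_3: [28/125, 17/50, 57/250, 26/125]
  s_4: [27/125, 87/250, 57/250, 26/125]
P^4 =
  s_1: [549/2500, 216/625, 144/625, 511/2500]
  s_2: [109/500, 217/625, 144/625, 511/2500]
  s_3: [551/2500, 216/625, 29/125, 101/500]
  s_4: [549/2500, 216/625, 144/625, 511/2500]
P^5 =
  s_1: [1371/6250, 2163/6250, 1443/6250, 1273/6250]
  s_2: [137/625, 2163/6250, 1441/6250, 638/3125]
  s_3: [1369/6250, 433/1250, 1443/6250, 1273/6250]
  s_4: [1371/6250, 2163/6250, 1443/6250, 1273/6250]

(P^5)[s_3 -> s_2] = 433/1250

Answer: 433/1250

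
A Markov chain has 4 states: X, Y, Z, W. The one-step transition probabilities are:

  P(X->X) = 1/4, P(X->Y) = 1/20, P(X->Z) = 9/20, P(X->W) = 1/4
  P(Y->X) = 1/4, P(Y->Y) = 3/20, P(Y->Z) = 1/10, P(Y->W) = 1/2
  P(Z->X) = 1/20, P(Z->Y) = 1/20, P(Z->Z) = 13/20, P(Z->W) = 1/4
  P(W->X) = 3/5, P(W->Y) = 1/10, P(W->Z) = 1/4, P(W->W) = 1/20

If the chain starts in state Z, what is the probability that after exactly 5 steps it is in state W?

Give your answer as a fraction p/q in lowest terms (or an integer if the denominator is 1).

Computing P^5 by repeated multiplication:
P^1 =
  X: [1/4, 1/20, 9/20, 1/4]
  Y: [1/4, 3/20, 1/10, 1/2]
  Z: [1/20, 1/20, 13/20, 1/4]
  W: [3/5, 1/10, 1/4, 1/20]
P^2 =
  X: [99/400, 27/400, 189/400, 17/80]
  Y: [81/200, 9/100, 127/400, 3/16]
  Z: [83/400, 27/400, 41/80, 17/80]
  W: [87/400, 1/16, 91/200, 53/200]
P^3 =
  X: [1839/8000, 539/8000, 3827/8000, 359/1600]
  Y: [2017/8000, 547/8000, 889/2000, 47/200]
  Z: [71/320, 539/8000, 3891/8000, 359/1600]
  W: [1007/4000, 139/2000, 3729/8000, 1701/8000]
P^4 =
  X: [37257/160000, 10873/160000, 15271/32000, 7103/32000]
  Y: [4867/20000, 5487/80000, 599/1280, 7043/32000]
  Z: [37001/160000, 10873/160000, 76611/160000, 7103/32000]
  W: [36991/160000, 10813/160000, 3811/8000, 4497/20000]
P^5 =
  X: [148637/640000, 217261/3200000, 1527249/3200000, 142461/640000]
  Y: [149401/640000, 217163/3200000, 760911/1600000, 71401/320000]
  Z: [742161/3200000, 217261/3200000, 1528273/3200000, 142461/640000]
  W: [93369/400000, 108801/1600000, 305057/640000, 710161/3200000]

(P^5)[Z -> W] = 142461/640000

Answer: 142461/640000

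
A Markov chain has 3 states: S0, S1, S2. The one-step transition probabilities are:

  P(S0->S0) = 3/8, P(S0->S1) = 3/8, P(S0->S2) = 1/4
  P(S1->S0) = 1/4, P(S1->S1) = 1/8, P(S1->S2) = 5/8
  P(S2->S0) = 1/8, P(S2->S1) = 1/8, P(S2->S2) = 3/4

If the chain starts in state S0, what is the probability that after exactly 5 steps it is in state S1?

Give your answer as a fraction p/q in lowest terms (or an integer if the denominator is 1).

Computing P^5 by repeated multiplication:
P^1 =
  S0: [3/8, 3/8, 1/4]
  S1: [1/4, 1/8, 5/8]
  S2: [1/8, 1/8, 3/4]
P^2 =
  S0: [17/64, 7/32, 33/64]
  S1: [13/64, 3/16, 39/64]
  S2: [11/64, 5/32, 43/64]
P^3 =
  S0: [7/32, 49/256, 151/256]
  S1: [51/256, 45/256, 5/8]
  S2: [3/16, 43/256, 165/256]
P^4 =
  S0: [417/2048, 23/128, 1263/2048]
  S1: [403/2048, 179/1024, 1287/2048]
  S2: [395/2048, 11/64, 1301/2048]
P^5 =
  S0: [1625/8192, 1441/8192, 2563/4096]
  S1: [803/4096, 1427/8192, 5159/8192]
  S2: [1595/8192, 1419/8192, 2589/4096]

(P^5)[S0 -> S1] = 1441/8192

Answer: 1441/8192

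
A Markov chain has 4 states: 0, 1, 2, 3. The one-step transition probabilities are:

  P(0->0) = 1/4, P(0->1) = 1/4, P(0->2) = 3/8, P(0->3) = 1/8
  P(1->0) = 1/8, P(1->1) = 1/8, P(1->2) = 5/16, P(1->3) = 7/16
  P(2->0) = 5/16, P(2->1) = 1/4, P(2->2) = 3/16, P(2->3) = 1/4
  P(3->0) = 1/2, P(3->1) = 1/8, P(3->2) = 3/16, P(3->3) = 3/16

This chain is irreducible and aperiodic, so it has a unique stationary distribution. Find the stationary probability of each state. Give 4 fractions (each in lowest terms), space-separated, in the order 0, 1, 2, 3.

Answer: 34/113 133/678 91/339 53/226

Derivation:
The stationary distribution satisfies pi = pi * P, i.e.:
  pi_0 = 1/4*pi_0 + 1/8*pi_1 + 5/16*pi_2 + 1/2*pi_3
  pi_1 = 1/4*pi_0 + 1/8*pi_1 + 1/4*pi_2 + 1/8*pi_3
  pi_2 = 3/8*pi_0 + 5/16*pi_1 + 3/16*pi_2 + 3/16*pi_3
  pi_3 = 1/8*pi_0 + 7/16*pi_1 + 1/4*pi_2 + 3/16*pi_3
with normalization: pi_0 + pi_1 + pi_2 + pi_3 = 1.

Using the first 3 balance equations plus normalization, the linear system A*pi = b is:
  [-3/4, 1/8, 5/16, 1/2] . pi = 0
  [1/4, -7/8, 1/4, 1/8] . pi = 0
  [3/8, 5/16, -13/16, 3/16] . pi = 0
  [1, 1, 1, 1] . pi = 1

Solving yields:
  pi_0 = 34/113
  pi_1 = 133/678
  pi_2 = 91/339
  pi_3 = 53/226

Verification (pi * P):
  34/113*1/4 + 133/678*1/8 + 91/339*5/16 + 53/226*1/2 = 34/113 = pi_0  (ok)
  34/113*1/4 + 133/678*1/8 + 91/339*1/4 + 53/226*1/8 = 133/678 = pi_1  (ok)
  34/113*3/8 + 133/678*5/16 + 91/339*3/16 + 53/226*3/16 = 91/339 = pi_2  (ok)
  34/113*1/8 + 133/678*7/16 + 91/339*1/4 + 53/226*3/16 = 53/226 = pi_3  (ok)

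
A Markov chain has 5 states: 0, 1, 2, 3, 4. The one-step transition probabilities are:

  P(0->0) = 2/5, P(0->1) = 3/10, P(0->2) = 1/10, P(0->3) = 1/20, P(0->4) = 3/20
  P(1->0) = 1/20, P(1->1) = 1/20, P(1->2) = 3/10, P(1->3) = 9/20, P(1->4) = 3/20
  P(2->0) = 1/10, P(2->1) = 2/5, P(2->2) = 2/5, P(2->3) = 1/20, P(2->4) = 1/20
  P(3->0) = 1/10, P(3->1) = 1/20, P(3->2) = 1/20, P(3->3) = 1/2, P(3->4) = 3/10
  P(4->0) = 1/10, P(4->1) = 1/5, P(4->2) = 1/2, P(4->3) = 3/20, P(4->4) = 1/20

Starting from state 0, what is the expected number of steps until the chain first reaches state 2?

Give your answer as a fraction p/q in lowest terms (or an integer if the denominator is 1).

Let h_i = expected steps to first reach 2 from state i.
Boundary: h_2 = 0.
First-step equations for the other states:
  h_0 = 1 + 2/5*h_0 + 3/10*h_1 + 1/10*h_2 + 1/20*h_3 + 3/20*h_4
  h_1 = 1 + 1/20*h_0 + 1/20*h_1 + 3/10*h_2 + 9/20*h_3 + 3/20*h_4
  h_3 = 1 + 1/10*h_0 + 1/20*h_1 + 1/20*h_2 + 1/2*h_3 + 3/10*h_4
  h_4 = 1 + 1/10*h_0 + 1/5*h_1 + 1/2*h_2 + 3/20*h_3 + 1/20*h_4

Substituting h_2 = 0 and rearranging gives the linear system (I - Q) h = 1:
  [3/5, -3/10, -1/20, -3/20] . (h_0, h_1, h_3, h_4) = 1
  [-1/20, 19/20, -9/20, -3/20] . (h_0, h_1, h_3, h_4) = 1
  [-1/10, -1/20, 1/2, -3/10] . (h_0, h_1, h_3, h_4) = 1
  [-1/10, -1/5, -3/20, 19/20] . (h_0, h_1, h_3, h_4) = 1

Solving yields:
  h_0 = 11380/2173
  h_1 = 9780/2173
  h_3 = 12070/2173
  h_4 = 7450/2173

Starting state is 0, so the expected hitting time is h_0 = 11380/2173.

Answer: 11380/2173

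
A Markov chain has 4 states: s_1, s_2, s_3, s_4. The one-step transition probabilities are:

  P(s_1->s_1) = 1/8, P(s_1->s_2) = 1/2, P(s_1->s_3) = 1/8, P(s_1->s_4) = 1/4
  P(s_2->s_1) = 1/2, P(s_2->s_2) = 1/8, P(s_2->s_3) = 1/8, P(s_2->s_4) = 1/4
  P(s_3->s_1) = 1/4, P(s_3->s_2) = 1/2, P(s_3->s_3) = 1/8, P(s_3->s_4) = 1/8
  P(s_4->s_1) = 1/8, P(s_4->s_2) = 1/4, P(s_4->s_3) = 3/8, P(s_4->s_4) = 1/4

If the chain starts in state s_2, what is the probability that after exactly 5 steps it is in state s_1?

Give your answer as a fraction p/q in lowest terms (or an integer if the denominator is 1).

Answer: 8929/32768

Derivation:
Computing P^5 by repeated multiplication:
P^1 =
  s_1: [1/8, 1/2, 1/8, 1/4]
  s_2: [1/2, 1/8, 1/8, 1/4]
  s_3: [1/4, 1/2, 1/8, 1/8]
  s_4: [1/8, 1/4, 3/8, 1/4]
P^2 =
  s_1: [21/64, 1/4, 3/16, 15/64]
  s_2: [3/16, 25/64, 3/16, 15/64]
  s_3: [21/64, 9/32, 5/32, 15/64]
  s_4: [17/64, 11/32, 3/16, 13/64]
P^3 =
  s_1: [31/128, 89/256, 47/256, 29/128]
  s_2: [151/512, 151/512, 47/256, 29/128]
  s_3: [1/4, 43/128, 47/256, 59/256]
  s_4: [71/256, 41/128, 45/256, 29/128]
P^4 =
  s_1: [285/1024, 641/2048, 93/512, 465/2048]
  s_2: [1059/4096, 1363/4096, 93/512, 465/2048]
  s_3: [561/2048, 81/256, 187/1024, 465/2048]
  s_4: [547/2048, 331/1024, 93/512, 467/2048]
P^5 =
  s_1: [4343/16384, 5339/16384, 1489/8192, 931/4096]
  s_2: [8929/32768, 10435/32768, 1489/8192, 931/4096]
  s_3: [2183/8192, 2659/8192, 1489/8192, 1861/8192]
  s_4: [2203/8192, 659/2048, 1491/8192, 931/4096]

(P^5)[s_2 -> s_1] = 8929/32768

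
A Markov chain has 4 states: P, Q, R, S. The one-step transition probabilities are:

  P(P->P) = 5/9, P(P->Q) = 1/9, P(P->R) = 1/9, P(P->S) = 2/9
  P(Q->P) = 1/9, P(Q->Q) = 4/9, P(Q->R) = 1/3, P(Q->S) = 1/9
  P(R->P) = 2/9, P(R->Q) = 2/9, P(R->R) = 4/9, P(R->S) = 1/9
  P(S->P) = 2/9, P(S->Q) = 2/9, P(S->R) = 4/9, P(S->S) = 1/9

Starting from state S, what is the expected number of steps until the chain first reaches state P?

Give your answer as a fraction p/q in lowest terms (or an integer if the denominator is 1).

Let h_i = expected steps to first reach P from state i.
Boundary: h_P = 0.
First-step equations for the other states:
  h_Q = 1 + 1/9*h_P + 4/9*h_Q + 1/3*h_R + 1/9*h_S
  h_R = 1 + 2/9*h_P + 2/9*h_Q + 4/9*h_R + 1/9*h_S
  h_S = 1 + 2/9*h_P + 2/9*h_Q + 4/9*h_R + 1/9*h_S

Substituting h_P = 0 and rearranging gives the linear system (I - Q) h = 1:
  [5/9, -1/3, -1/9] . (h_Q, h_R, h_S) = 1
  [-2/9, 5/9, -1/9] . (h_Q, h_R, h_S) = 1
  [-2/9, -4/9, 8/9] . (h_Q, h_R, h_S) = 1

Solving yields:
  h_Q = 6
  h_R = 21/4
  h_S = 21/4

Starting state is S, so the expected hitting time is h_S = 21/4.

Answer: 21/4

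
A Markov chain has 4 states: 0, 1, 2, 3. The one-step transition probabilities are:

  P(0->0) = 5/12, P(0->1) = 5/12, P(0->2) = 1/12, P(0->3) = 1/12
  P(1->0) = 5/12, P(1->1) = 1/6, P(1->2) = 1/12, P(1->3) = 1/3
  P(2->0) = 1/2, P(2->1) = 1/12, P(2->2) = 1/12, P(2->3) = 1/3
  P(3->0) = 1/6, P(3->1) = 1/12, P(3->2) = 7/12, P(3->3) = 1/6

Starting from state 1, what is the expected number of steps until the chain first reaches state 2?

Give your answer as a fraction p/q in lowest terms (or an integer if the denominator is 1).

Answer: 636/119

Derivation:
Let h_i = expected steps to first reach 2 from state i.
Boundary: h_2 = 0.
First-step equations for the other states:
  h_0 = 1 + 5/12*h_0 + 5/12*h_1 + 1/12*h_2 + 1/12*h_3
  h_1 = 1 + 5/12*h_0 + 1/6*h_1 + 1/12*h_2 + 1/3*h_3
  h_3 = 1 + 1/6*h_0 + 1/12*h_1 + 7/12*h_2 + 1/6*h_3

Substituting h_2 = 0 and rearranging gives the linear system (I - Q) h = 1:
  [7/12, -5/12, -1/12] . (h_0, h_1, h_3) = 1
  [-5/12, 5/6, -1/3] . (h_0, h_1, h_3) = 1
  [-1/6, -1/12, 5/6] . (h_0, h_1, h_3) = 1

Solving yields:
  h_0 = 708/119
  h_1 = 636/119
  h_3 = 348/119

Starting state is 1, so the expected hitting time is h_1 = 636/119.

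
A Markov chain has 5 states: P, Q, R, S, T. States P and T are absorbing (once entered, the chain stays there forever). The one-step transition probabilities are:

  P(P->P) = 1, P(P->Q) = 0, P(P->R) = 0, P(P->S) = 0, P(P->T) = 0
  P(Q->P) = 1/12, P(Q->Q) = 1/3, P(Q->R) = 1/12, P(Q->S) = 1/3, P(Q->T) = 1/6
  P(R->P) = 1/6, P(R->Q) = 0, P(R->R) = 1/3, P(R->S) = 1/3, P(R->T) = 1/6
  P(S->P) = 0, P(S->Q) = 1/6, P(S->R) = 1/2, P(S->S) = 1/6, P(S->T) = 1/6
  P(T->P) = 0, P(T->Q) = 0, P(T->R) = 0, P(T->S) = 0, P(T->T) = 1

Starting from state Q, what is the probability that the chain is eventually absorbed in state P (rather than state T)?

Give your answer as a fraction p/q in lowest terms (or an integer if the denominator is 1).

Answer: 31/94

Derivation:
Let a_i = P(absorbed in P | start in state i).
Boundary conditions: a_P = 1, a_T = 0.
For each transient state i, a_i = sum_j P(i->j) * a_j:
  a_Q = 1/12*a_P + 1/3*a_Q + 1/12*a_R + 1/3*a_S + 1/6*a_T
  a_R = 1/6*a_P + 0*a_Q + 1/3*a_R + 1/3*a_S + 1/6*a_T
  a_S = 0*a_P + 1/6*a_Q + 1/2*a_R + 1/6*a_S + 1/6*a_T

Substituting a_P = 1 and a_T = 0, rearrange to (I - Q) a = r where r[i] = P(i -> P):
  [2/3, -1/12, -1/3] . (a_Q, a_R, a_S) = 1/12
  [0, 2/3, -1/3] . (a_Q, a_R, a_S) = 1/6
  [-1/6, -1/2, 5/6] . (a_Q, a_R, a_S) = 0

Solving yields:
  a_Q = 31/94
  a_R = 19/47
  a_S = 29/94

Starting state is Q, so the absorption probability is a_Q = 31/94.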